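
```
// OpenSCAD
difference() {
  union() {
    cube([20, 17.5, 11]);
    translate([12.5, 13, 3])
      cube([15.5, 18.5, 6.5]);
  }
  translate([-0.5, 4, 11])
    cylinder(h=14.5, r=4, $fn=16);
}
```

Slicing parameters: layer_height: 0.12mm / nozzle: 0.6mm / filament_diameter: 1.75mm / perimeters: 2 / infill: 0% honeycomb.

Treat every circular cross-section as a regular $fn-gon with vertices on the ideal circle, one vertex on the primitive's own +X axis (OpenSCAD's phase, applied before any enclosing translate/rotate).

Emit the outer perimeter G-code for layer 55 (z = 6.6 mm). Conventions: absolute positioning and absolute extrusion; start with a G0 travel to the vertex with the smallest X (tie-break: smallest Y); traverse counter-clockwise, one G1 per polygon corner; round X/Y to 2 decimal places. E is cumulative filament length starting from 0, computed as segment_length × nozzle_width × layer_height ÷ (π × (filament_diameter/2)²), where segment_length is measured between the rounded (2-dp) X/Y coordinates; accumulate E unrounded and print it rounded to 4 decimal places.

G0 X0.00 Y0.00 Z6.60
G1 X20.00 Y0.00 E0.5987
G1 X20.00 Y13.00 E0.9878
G1 X28.00 Y13.00 E1.2273
G1 X28.00 Y31.50 E1.7811
G1 X12.50 Y31.50 E2.2451
G1 X12.50 Y17.50 E2.6641
G1 X0.00 Y17.50 E3.0383
G1 X0.00 Y0.00 E3.5622

At z = 6.6 mm: the cube (footprint 20×17.5) is included at this height; the 15.5×18.5 cube at (12.5, 13) contributes its full rectangle; Merging all regions: the regions partially overlap (shared area 33.75 mm²), so overlapping operands fuse into one piece — 1 connected region; the cylinder at (-0.5, 4) is not intersected at this z (z outside [11, 25.5]); Subtracting the remaining from the first: none of the subtracted shapes is present at this height, so the result so far is unchanged — 1 connected region. The outline is a single polygon with 8 vertices. Extrusion per mm of travel: 0.6 × 0.12 / (π × 0.875²) = 0.029934. Accumulating E over each segment gives final E = 3.5622.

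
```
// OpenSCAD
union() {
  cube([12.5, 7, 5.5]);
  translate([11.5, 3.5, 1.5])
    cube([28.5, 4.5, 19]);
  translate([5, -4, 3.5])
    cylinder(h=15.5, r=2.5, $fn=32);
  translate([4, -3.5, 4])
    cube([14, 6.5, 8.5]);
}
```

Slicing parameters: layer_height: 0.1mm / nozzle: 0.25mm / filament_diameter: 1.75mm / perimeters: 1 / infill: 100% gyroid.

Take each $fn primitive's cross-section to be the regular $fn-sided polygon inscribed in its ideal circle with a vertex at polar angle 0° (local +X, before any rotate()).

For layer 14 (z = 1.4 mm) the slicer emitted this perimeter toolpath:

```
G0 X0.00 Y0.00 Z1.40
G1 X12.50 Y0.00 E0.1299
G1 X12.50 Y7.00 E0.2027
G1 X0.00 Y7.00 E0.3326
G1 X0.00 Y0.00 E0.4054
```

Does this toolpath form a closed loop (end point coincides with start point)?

Start point (G0): (0.00, 0.00). End point (last G1): the path returns to the start — closed.

yes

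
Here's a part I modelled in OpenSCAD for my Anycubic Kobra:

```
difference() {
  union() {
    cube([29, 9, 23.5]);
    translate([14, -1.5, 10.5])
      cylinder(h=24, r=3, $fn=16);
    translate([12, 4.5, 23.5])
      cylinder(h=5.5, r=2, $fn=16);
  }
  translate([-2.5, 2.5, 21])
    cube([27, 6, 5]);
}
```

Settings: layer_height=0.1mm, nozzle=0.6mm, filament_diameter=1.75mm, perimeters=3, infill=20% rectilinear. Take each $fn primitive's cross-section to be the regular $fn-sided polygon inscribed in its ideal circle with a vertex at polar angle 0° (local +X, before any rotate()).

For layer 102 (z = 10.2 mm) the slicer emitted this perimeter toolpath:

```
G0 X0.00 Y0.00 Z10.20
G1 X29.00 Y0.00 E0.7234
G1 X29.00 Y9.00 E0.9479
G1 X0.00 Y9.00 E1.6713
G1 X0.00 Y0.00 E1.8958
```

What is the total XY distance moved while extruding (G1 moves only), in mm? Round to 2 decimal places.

Sum the Euclidean lengths of each G1 segment: total = 76.00 mm.

76.00 mm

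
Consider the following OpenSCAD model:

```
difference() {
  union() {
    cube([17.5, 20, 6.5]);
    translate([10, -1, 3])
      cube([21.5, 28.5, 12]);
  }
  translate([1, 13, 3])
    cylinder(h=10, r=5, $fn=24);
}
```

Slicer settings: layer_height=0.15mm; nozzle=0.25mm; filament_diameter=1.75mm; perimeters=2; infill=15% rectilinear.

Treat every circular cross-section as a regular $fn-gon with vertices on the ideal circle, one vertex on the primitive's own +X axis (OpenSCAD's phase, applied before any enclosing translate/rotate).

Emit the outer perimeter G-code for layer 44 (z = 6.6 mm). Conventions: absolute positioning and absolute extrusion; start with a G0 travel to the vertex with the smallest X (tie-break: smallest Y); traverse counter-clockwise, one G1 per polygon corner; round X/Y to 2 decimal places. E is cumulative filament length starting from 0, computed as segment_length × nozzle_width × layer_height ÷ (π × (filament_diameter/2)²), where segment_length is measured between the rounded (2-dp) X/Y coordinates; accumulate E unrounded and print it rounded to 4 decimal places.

G0 X10.00 Y-1.00 Z6.60
G1 X31.50 Y-1.00 E0.3352
G1 X31.50 Y27.50 E0.7795
G1 X10.00 Y27.50 E1.1147
G1 X10.00 Y-1.00 E1.5591

At z = 6.6 mm: the cube is not intersected at this z (z outside [0, 6.5]); the 21.5×28.5 cube at (10, -1) contributes its full rectangle; Combining (union): only the 21.5×28.5 cube at (10, -1) is present, so the union is just that shape — 1 connected region; the r=5 cylinder at (1, 13) gives a regular 24-gon of circumradius 5 (constant along its height); Subtracting the remaining from the first: starting from that combined region, the r=5 cylinder at (1, 13) misses the remaining region (no effect) — 1 connected region. The outline is a single polygon with 4 vertices. Extrusion per mm of travel: 0.25 × 0.15 / (π × 0.875²) = 0.015591. Accumulating E over each segment gives final E = 1.5591.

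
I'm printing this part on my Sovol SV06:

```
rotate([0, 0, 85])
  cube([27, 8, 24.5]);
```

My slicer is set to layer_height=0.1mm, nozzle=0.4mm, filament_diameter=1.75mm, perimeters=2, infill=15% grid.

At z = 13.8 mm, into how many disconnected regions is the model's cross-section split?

At z = 13.8 mm: the 27×8 cube contributes its full rectangle; (rotated 85° about Z; rotation is an isometry so areas/perimeters/island counts are preserved). The result has 1 disconnected region.

1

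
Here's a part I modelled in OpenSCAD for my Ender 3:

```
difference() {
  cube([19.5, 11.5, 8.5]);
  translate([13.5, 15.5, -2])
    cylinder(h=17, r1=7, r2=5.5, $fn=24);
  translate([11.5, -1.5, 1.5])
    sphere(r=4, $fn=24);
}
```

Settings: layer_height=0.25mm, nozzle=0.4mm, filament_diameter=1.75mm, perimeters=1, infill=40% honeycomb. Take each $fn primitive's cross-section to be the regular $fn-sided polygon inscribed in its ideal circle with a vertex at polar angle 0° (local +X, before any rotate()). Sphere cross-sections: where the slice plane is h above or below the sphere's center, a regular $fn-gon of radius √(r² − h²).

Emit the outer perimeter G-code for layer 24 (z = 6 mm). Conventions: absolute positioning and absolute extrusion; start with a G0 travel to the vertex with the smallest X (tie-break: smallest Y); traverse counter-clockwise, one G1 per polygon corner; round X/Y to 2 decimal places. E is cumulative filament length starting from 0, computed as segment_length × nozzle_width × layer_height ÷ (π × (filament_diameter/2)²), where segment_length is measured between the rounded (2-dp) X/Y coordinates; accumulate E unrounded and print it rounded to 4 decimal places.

At z = 6 mm: the 19.5×11.5 cube contributes its full rectangle; the cone at (13.5, 15.5) (r1=7→r2=5.5) has section circumradius 6.294 here — a regular 24-gon; the sphere at (11.5, -1.5) does not reach this height (|z−center|=4.500 > r=4); Subtracting the remaining from the first: starting from the 19.5×11.5 cube, the cone at (13.5, 15.5) partially overlaps it — only the 15.12 mm² overlap (of its 123.04 mm²) is removed, clipping the outline — 1 connected region. The outline is a single polygon with 13 vertices. Extrusion per mm of travel: 0.4 × 0.25 / (π × 0.875²) = 0.041575. Accumulating E over each segment gives final E = 2.6358.

G0 X0.00 Y0.00 Z6.00
G1 X19.50 Y0.00 E0.8107
G1 X19.50 Y11.50 E1.2888
G1 X18.30 Y11.50 E1.3387
G1 X17.95 Y11.05 E1.3624
G1 X16.65 Y10.05 E1.4306
G1 X15.13 Y9.42 E1.4990
G1 X13.50 Y9.21 E1.5673
G1 X11.87 Y9.42 E1.6357
G1 X10.35 Y10.05 E1.7041
G1 X9.05 Y11.05 E1.7723
G1 X8.70 Y11.50 E1.7960
G1 X0.00 Y11.50 E2.1577
G1 X0.00 Y0.00 E2.6358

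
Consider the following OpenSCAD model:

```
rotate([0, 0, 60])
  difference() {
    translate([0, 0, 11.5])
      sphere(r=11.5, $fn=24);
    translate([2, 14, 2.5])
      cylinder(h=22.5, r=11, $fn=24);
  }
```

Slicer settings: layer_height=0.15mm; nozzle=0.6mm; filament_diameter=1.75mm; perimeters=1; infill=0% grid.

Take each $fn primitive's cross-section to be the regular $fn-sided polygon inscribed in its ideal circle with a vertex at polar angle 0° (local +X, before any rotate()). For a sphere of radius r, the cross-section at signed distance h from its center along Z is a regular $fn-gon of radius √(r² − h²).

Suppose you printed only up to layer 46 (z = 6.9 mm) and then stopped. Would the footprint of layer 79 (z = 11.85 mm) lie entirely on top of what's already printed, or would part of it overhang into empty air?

part overhangs

Compare the two slices. At z = 6.9: the r=11.5 sphere contributes a regular 24-gon of circumradius √(11.5²−4.6²) = 10.540 (area = (24/2)·10.540²·sin(360°/24) = 345.03 mm²); the r=11 cylinder at (2, 14) gives a regular 24-gon of circumradius 11 (constant along its height) (area = (24/2)·11.000²·sin(360°/24) = 375.81 mm²); Subtracting the remaining from the first: starting from the r=11.5 sphere (345.03 mm²), the r=11 cylinder at (2, 14) partially overlaps it — only the 81.02 mm² overlap (of its 375.81 mm²) is removed, clipping the outline — area = 264.00 mm²; (whole slice rotated 60° about Z — lengths, areas and connectivity unchanged). At z = 11.85: the r=11.5 sphere slices to a regular 24-gon of circumradius 11.495 (√(r²−h²) with h=0.35 from center) (area = (24/2)·11.495²·sin(360°/24) = 410.37 mm²); the r=11 cylinder at (2, 14) gives a regular 24-gon of circumradius 11 (constant along its height) (area = (24/2)·11.000²·sin(360°/24) = 375.81 mm²); After the difference (first − rest): starting from the r=11.5 sphere (410.37 mm²), the r=11 cylinder at (2, 14) partially overlaps it — only the 99.07 mm² overlap (of its 375.81 mm²) is removed, clipping the outline — area = 311.29 mm²; (rotated 60° about Z; rotation is an isometry so areas/perimeters/island counts are preserved). Checking containment: at z = 11.85 the cross-section extends beyond the z = 6.9 cross-section by about 47.29 mm².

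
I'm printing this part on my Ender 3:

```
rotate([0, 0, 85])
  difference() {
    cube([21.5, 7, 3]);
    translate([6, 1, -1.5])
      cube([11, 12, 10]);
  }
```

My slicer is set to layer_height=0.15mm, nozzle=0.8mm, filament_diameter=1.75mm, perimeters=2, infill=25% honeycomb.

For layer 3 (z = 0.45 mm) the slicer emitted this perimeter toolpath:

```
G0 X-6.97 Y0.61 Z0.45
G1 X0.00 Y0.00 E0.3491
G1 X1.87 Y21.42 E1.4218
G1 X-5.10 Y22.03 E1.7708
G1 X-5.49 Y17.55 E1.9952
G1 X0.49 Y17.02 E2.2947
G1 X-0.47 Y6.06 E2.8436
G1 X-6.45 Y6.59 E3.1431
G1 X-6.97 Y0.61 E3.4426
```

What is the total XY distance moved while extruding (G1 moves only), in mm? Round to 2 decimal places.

69.00 mm

Sum the Euclidean lengths of each G1 segment: total = 69.00 mm.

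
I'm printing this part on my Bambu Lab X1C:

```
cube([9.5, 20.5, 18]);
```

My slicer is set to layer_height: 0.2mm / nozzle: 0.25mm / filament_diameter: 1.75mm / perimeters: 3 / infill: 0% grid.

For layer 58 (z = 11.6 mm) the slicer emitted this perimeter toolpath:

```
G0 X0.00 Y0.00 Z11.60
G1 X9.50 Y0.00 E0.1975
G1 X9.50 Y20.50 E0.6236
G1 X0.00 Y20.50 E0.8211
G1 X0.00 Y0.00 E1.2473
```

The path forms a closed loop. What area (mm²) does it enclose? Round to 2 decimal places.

194.75 mm²

Apply the shoelace formula to the sequence of (X, Y) vertices; enclosed area = 194.75 mm².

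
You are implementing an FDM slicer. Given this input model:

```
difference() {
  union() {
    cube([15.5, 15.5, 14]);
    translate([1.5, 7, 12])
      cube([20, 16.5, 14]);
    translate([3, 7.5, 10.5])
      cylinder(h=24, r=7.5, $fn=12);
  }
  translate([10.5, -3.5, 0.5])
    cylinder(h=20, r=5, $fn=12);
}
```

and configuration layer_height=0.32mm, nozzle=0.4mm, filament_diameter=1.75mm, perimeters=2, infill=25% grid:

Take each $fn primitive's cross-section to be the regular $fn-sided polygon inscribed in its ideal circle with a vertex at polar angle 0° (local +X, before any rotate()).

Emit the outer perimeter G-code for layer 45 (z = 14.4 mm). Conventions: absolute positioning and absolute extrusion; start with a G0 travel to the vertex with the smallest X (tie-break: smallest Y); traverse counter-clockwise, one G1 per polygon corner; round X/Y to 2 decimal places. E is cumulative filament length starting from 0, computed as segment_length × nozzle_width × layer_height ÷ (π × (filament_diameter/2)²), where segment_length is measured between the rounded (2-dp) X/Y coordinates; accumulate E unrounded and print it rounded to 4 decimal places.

G0 X-4.50 Y7.50 Z14.40
G1 X-3.50 Y3.75 E0.2065
G1 X-0.75 Y1.00 E0.4135
G1 X3.00 Y0.00 E0.6200
G1 X6.75 Y1.00 E0.8266
G1 X9.50 Y3.75 E1.0335
G1 X10.37 Y7.00 E1.2126
G1 X21.50 Y7.00 E1.8049
G1 X21.50 Y23.50 E2.6829
G1 X1.50 Y23.50 E3.7473
G1 X1.50 Y14.60 E4.2209
G1 X-0.75 Y14.00 E4.3448
G1 X-3.50 Y11.25 E4.5518
G1 X-4.50 Y7.50 E4.7583

At z = 14.4 mm: the cube does not reach this height (z outside [0, 14]); the cube at (1.5, 7) is present — its section is the full 20×16.5 rectangle; the cylinder at (3, 7.5): section is a regular 12-gon, circumradius r=7.5; Taking the union: the regions partially overlap (shared area 57.60 mm²), so overlapping operands fuse into one piece — 1 connected region; the r=5 cylinder at (10.5, -3.5) contributes a regular 12-gon of circumradius 5; Taking the first minus the rest: starting from the result so far, the r=5 cylinder at (10.5, -3.5) misses the remaining region (no effect) — 1 connected region. The outline is a single polygon with 13 vertices. Extrusion per mm of travel: 0.4 × 0.32 / (π × 0.875²) = 0.053216. Accumulating E over each segment gives final E = 4.7583.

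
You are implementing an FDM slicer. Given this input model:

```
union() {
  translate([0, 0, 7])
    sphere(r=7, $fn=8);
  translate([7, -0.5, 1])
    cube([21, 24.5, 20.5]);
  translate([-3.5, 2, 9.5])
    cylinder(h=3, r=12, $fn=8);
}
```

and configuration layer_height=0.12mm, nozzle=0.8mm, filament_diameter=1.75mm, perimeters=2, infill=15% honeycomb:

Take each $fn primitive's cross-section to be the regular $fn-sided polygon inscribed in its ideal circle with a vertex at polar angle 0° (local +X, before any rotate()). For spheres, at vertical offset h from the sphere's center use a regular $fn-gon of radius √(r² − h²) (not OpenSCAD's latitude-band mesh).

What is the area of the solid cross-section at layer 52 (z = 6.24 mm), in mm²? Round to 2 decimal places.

651.46 mm²

At z = 6.24 mm: the sphere: section is a regular 8-gon, circumradius = √(r²−h²) = √(7²−0.76²) = 6.959 (area = (8/2)·6.959²·sin(360°/8) = 136.96 mm²); the cube at (7, -0.5) (footprint 21×24.5) is included at this height (area 514.50 mm²); the cylinder at (-3.5, 2) does not reach this height (z outside [9.5, 12.5]); Merging all regions: the 2 present regions are separate (no shared area or edge), so areas and boundary lengths simply add and each stays a separate island — area = 651.46 mm². Overall, the cross-section has 2 separate islands. Net area = 651.46 mm².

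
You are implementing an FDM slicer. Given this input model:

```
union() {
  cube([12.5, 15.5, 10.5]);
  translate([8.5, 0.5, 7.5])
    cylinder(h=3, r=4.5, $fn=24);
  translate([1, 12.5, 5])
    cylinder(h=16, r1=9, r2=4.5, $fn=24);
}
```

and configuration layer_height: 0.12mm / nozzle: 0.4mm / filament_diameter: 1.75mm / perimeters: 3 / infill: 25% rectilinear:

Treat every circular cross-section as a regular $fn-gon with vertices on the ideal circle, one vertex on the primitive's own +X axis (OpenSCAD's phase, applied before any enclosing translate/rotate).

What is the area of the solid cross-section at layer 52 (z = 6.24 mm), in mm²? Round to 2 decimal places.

331.22 mm²

At z = 6.24 mm: the cube is present — its section is the full 12.5×15.5 rectangle (area 193.75 mm²); the cylinder at (8.5, 0.5) does not reach this height (z outside [7.5, 10.5]); the cone at (1, 12.5) (r1=9→r2=4.5) has section circumradius 8.651 here — a regular 24-gon (area = (24/2)·8.651²·sin(360°/24) = 232.45 mm²); Taking the union: the regions partially overlap — summed areas 426.20 mm² minus the doubly-counted overlap 94.98 mm² gives 331.22 mm² — area = 331.22 mm². Overall, the cross-section is a single solid region. Net area = 331.22 mm².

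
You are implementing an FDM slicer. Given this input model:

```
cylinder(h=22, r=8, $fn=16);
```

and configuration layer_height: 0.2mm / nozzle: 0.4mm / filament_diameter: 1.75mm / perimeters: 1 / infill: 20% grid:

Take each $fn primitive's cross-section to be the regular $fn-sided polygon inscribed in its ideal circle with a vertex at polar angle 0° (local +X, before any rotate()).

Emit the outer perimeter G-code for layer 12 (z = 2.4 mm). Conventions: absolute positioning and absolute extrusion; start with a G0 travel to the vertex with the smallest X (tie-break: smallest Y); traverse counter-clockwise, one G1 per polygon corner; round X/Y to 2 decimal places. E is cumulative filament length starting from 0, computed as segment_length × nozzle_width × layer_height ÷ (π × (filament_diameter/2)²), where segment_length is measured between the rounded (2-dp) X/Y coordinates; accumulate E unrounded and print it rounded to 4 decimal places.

G0 X-8.00 Y0.00 Z2.40
G1 X-7.39 Y-3.06 E0.1038
G1 X-5.66 Y-5.66 E0.2076
G1 X-3.06 Y-7.39 E0.3115
G1 X0.00 Y-8.00 E0.4153
G1 X3.06 Y-7.39 E0.5191
G1 X5.66 Y-5.66 E0.6229
G1 X7.39 Y-3.06 E0.7268
G1 X8.00 Y0.00 E0.8306
G1 X7.39 Y3.06 E0.9344
G1 X5.66 Y5.66 E1.0382
G1 X3.06 Y7.39 E1.1421
G1 X0.00 Y8.00 E1.2459
G1 X-3.06 Y7.39 E1.3497
G1 X-5.66 Y5.66 E1.4535
G1 X-7.39 Y3.06 E1.5574
G1 X-8.00 Y0.00 E1.6612

At z = 2.4 mm: the r=8 cylinder contributes a regular 16-gon of circumradius 8. The outline is a single polygon with 16 vertices. Extrusion per mm of travel: 0.4 × 0.2 / (π × 0.875²) = 0.033260. Accumulating E over each segment gives final E = 1.6612.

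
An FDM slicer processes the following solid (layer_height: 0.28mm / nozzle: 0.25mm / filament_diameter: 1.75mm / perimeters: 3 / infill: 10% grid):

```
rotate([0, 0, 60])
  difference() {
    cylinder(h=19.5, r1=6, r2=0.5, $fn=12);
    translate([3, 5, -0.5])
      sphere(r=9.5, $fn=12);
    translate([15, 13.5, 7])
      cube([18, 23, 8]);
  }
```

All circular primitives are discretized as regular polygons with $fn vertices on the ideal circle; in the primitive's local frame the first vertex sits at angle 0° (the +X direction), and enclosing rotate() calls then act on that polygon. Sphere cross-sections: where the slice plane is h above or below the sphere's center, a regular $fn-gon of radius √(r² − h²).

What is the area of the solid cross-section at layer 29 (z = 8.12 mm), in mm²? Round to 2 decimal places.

At z = 8.12 mm: the cone: at t=0.416 of its height the radius interpolates to r₁+(r₂−r₁)t = 3.710, giving a regular 12-gon of that circumradius (area = (12/2)·3.710²·sin(360°/12) = 41.29 mm²); the r=9.5 sphere at (3, 5) slices to a regular 12-gon of circumradius 3.993 (√(r²−h²) with h=8.62 from center) (area = (12/2)·3.993²·sin(360°/12) = 47.84 mm²); the cube at (15, 13.5) is present — its section is the full 18×23 rectangle (area 414.00 mm²); After the difference (first − rest): starting from the cone (41.29 mm²), the r=9.5 sphere at (3, 5) partially overlaps it — only the 5.57 mm² overlap (of its 47.84 mm²) is removed, clipping the outline; the 18×23 cube at (15, 13.5) misses the remaining region (no effect) — area = 35.72 mm²; (whole slice rotated 60° about Z — lengths, areas and connectivity unchanged). Overall, the cross-section is a single solid region. Net area = 35.72 mm².

35.72 mm²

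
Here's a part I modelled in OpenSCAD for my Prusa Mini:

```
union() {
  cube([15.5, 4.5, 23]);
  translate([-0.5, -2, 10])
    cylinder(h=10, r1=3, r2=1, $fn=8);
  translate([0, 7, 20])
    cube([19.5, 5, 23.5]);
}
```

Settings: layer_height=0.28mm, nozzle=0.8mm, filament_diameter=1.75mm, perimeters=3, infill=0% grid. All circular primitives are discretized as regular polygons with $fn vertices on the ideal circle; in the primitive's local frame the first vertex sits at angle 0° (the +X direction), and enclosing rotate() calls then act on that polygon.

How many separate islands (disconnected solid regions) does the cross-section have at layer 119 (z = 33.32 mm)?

At z = 33.32 mm: the cube is absent (z outside [0, 23]); the cone at (-0.5, -2) is absent (z outside [10, 20]); the cube at (0, 7) is present — its section is the full 19.5×5 rectangle; Taking the union: only the 19.5×5 cube at (0, 7) is present, so the union is just that shape — 1 connected region. Overall, the cross-section is a single solid region. Island count = 1.

1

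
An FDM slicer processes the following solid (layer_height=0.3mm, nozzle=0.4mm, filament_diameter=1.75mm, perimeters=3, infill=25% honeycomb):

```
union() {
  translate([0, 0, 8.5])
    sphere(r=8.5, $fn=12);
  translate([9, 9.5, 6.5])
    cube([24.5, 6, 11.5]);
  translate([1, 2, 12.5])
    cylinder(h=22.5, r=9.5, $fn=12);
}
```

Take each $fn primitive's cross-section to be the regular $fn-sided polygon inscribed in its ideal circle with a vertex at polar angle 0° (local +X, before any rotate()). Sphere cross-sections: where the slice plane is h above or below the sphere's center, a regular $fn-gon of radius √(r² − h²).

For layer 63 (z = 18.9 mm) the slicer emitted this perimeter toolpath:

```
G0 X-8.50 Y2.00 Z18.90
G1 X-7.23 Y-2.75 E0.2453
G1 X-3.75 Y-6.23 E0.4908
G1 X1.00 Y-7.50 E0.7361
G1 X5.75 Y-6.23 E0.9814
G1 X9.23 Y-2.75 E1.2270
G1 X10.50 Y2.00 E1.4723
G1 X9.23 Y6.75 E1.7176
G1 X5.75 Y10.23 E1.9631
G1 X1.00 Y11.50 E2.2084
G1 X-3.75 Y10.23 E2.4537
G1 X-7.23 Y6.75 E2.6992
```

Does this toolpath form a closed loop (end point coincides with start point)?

no

Start point (G0): (-8.50, 2.00). End point (last G1): the path does not return to the start — open.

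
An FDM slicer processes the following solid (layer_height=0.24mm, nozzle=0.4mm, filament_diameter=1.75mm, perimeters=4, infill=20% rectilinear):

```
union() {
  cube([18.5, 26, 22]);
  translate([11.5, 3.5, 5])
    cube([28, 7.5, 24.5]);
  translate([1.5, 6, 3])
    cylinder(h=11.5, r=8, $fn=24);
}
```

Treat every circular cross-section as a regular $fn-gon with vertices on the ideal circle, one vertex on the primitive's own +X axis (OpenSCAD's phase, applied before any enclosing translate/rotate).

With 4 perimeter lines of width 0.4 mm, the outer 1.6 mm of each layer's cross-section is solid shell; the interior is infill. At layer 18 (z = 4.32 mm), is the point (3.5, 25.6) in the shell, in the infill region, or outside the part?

shell

At z = 4.32 mm: the 18.5×26 cube contributes its full rectangle; the cube at (11.5, 3.5) does not reach this height (z outside [5, 29.5]); the r=8 cylinder at (1.5, 6) gives a regular 24-gon of circumradius 8 (constant along its height); Taking the union: the regions partially overlap (shared area 113.26 mm²), so overlapping operands fuse into one piece — 1 connected region. Overall, the cross-section is a single solid region. The nearest boundary edge runs (0.00, 26.00)→(18.50, 26.00); distance from the point to it = 0.40 mm. The point is inside the cross-section, 0.40 mm from the nearest boundary — within the 1.6 mm shell band (4 × 0.4).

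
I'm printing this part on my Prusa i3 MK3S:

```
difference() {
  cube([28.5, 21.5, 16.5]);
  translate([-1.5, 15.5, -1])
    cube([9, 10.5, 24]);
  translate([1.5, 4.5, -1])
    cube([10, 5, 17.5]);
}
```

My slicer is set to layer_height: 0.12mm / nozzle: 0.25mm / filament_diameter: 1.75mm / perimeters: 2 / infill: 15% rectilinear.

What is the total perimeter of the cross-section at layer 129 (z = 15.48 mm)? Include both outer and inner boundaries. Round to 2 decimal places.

At z = 15.48 mm: the cube is present — its section is the full 28.5×21.5 rectangle (perimeter 100.00 mm); the 9×10.5 cube at (-1.5, 15.5) contributes its full rectangle (perimeter 39.00 mm); the cube at (1.5, 4.5) (footprint 10×5) is included at this height (perimeter 30.00 mm); Subtracting the remaining from the first: starting from the 28.5×21.5 cube, the 9×10.5 cube at (-1.5, 15.5) partially overlaps it — only the 45.00 mm² overlap (of its 94.50 mm²) is removed, clipping the outline; the 10×5 cube at (1.5, 4.5) lies wholly inside it (removes its full 50.00 mm² and its 30.00 mm outline becomes a hole wall) — boundary (outer + 1 inner loop) = 130.00 mm. Overall, the cross-section is one region with 1 hole. Total boundary length (outer + inner) = 130.00 mm.

130.00 mm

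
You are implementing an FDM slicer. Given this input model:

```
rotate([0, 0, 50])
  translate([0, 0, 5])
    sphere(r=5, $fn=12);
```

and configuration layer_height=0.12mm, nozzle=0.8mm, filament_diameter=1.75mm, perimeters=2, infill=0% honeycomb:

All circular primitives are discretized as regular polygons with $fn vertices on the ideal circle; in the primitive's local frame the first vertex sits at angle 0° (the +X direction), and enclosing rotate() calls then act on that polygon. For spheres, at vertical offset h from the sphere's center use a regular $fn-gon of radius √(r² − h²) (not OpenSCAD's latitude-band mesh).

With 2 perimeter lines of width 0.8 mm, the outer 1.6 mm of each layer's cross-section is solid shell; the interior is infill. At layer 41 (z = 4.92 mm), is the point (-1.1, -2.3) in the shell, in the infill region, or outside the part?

At z = 4.92 mm: the sphere: section is a regular 12-gon, circumradius = √(r²−h²) = √(5²−0.08²) = 4.999; (rotated 50° about Z; rotation is an isometry so areas/perimeters/island counts are preserved). Overall, the cross-section is a single solid region. Undo the 50° rotation: the query point maps to (-2.469, -0.636) in the un-rotated model frame. The nearest boundary edge runs (-5.00, 0.00)→(-4.33, -2.50); distance from the point to it = 2.28 mm. The point is inside the cross-section and 2.28 mm from the nearest boundary — more than the 1.6 mm shell width (2 × 0.8), so it's in the infill interior.

infill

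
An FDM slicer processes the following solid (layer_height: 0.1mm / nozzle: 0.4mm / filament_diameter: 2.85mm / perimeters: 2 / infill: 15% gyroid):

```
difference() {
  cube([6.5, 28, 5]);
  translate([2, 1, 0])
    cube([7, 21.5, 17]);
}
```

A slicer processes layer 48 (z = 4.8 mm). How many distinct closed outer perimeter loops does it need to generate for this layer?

1

At z = 4.8 mm: the cube (footprint 6.5×28) is included at this height; the 7×21.5 cube at (2, 1) contributes its full rectangle; Taking the first minus the rest: starting from the 6.5×28 cube, the 7×21.5 cube at (2, 1) partially overlaps it — only the 96.75 mm² overlap (of its 150.50 mm²) is removed, clipping the outline — 1 connected region. The result has 1 disconnected region.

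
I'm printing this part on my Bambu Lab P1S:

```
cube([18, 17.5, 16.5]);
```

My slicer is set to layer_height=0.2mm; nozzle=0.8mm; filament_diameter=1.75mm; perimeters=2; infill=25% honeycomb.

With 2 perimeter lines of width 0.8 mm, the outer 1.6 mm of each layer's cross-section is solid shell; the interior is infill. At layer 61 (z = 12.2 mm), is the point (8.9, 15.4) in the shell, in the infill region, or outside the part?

infill

At z = 12.2 mm: the 18×17.5 cube contributes its full rectangle. Overall, the cross-section is a single solid region. The nearest boundary edge runs (18.00, 17.50)→(0.00, 17.50); distance from the point to it = 2.10 mm. The point is inside the cross-section and 2.10 mm from the nearest boundary — more than the 1.6 mm shell width (2 × 0.8), so it's in the infill interior.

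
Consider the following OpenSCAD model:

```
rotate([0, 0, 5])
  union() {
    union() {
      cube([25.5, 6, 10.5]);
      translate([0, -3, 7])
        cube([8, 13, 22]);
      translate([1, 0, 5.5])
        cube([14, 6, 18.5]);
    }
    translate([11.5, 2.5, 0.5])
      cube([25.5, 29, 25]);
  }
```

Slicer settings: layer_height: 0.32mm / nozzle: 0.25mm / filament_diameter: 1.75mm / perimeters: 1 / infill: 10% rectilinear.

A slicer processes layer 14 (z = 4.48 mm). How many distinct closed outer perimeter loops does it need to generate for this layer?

At z = 4.48 mm: the 25.5×6 cube contributes its full rectangle; the cube at (0, -3) is not intersected at this z (z outside [7, 29]); the cube at (1, 0) is absent (z outside [5.5, 24]); Merging all regions: only the 25.5×6 cube is present, so the union is just that shape — 1 connected region; the cube at (11.5, 2.5) (footprint 25.5×29) is included at this height; Combining (union): the regions partially overlap (shared area 49.00 mm²), so overlapping operands fuse into one piece — 1 connected region; (rotated 5° about Z; rotation is an isometry so areas/perimeters/island counts are preserved). The result has 1 disconnected region.

1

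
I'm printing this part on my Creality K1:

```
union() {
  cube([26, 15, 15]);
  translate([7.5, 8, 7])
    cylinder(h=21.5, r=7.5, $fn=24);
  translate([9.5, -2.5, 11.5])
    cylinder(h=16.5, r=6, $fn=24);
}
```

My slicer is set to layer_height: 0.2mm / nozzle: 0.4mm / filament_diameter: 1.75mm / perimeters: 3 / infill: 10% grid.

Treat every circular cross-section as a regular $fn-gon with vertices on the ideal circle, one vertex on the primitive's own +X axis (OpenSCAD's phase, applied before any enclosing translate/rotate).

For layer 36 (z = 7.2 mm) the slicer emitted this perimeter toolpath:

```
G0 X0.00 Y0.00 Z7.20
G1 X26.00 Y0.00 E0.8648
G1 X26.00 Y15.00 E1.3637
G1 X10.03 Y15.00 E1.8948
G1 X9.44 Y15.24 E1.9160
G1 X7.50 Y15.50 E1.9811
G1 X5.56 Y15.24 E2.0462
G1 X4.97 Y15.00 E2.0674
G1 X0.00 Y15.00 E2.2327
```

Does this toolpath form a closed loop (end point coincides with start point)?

no

Start point (G0): (0.00, 0.00). End point (last G1): the path does not return to the start — open.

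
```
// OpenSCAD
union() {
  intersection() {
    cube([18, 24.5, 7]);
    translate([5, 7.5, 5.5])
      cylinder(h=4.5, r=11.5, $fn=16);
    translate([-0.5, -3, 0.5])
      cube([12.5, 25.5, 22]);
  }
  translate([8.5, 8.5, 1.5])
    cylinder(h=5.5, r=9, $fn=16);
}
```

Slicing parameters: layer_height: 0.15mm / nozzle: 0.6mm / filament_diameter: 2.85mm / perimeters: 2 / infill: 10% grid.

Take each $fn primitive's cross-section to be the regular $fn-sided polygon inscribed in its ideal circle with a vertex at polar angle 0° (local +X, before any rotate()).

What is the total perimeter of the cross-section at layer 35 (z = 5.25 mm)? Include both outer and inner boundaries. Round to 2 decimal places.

At z = 5.25 mm: the cube is present — its section is the full 18×24.5 rectangle (perimeter 85.00 mm); the cylinder at (5, 7.5) is absent (z outside [5.5, 10]); the cube at (-0.5, -3) (footprint 12.5×25.5) is included at this height (perimeter 76.00 mm); Taking the intersection: at least one operand is absent at this height, so nothing remains; the r=9 cylinder at (8.5, 8.5) gives a regular 16-gon of circumradius 9 (constant along its height) (perimeter = 2·16·9.000·sin(180°/16) = 56.19 mm); Combining (union): only the r=9 cylinder at (8.5, 8.5) is present, so the union is just that shape — boundary = 56.19 mm. Overall, the cross-section is a single solid region. Total boundary length (outer) = 56.19 mm.

56.19 mm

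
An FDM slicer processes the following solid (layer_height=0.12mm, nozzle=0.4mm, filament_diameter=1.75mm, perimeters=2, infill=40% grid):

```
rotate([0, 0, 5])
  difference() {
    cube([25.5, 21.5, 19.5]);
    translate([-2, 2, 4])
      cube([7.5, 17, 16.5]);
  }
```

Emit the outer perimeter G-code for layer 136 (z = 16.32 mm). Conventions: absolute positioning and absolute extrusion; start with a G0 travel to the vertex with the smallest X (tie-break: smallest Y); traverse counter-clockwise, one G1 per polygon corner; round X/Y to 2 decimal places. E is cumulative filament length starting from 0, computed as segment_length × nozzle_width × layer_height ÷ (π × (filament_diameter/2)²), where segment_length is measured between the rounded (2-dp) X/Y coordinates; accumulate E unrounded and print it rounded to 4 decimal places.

At z = 16.32 mm: the cube (footprint 25.5×21.5) is included at this height; the cube at (-2, 2) (footprint 7.5×17) is included at this height; Subtracting the remaining from the first: starting from the 25.5×21.5 cube, the 7.5×17 cube at (-2, 2) partially overlaps it — only the 93.50 mm² overlap (of its 127.50 mm²) is removed, clipping the outline — 1 connected region; (whole slice rotated 5° about Z — lengths, areas and connectivity unchanged). The outline is a single polygon with 8 vertices. Extrusion per mm of travel: 0.4 × 0.12 / (π × 0.875²) = 0.019956. Accumulating E over each segment gives final E = 2.0951.

G0 X-1.87 Y21.42 Z16.32
G1 X-1.66 Y18.93 E0.0499
G1 X3.82 Y19.41 E0.1596
G1 X5.30 Y2.47 E0.4990
G1 X-0.17 Y1.99 E0.6086
G1 X0.00 Y0.00 E0.6484
G1 X25.40 Y2.22 E1.1572
G1 X23.53 Y23.64 E1.5863
G1 X-1.87 Y21.42 E2.0951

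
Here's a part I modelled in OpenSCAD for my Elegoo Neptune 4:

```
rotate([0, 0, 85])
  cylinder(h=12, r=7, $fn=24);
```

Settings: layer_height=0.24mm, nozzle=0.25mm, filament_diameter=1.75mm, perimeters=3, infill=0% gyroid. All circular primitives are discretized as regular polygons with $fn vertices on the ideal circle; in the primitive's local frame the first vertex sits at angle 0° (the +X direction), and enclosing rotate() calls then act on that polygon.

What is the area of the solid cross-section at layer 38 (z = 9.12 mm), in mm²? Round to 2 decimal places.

152.19 mm²

At z = 9.12 mm: the r=7 cylinder contributes a regular 24-gon of circumradius 7 (area = (24/2)·7.000²·sin(360°/24) = 152.19 mm²); (whole slice rotated 85° about Z — lengths, areas and connectivity unchanged). Overall, the cross-section is a single solid region. Net area = 152.19 mm².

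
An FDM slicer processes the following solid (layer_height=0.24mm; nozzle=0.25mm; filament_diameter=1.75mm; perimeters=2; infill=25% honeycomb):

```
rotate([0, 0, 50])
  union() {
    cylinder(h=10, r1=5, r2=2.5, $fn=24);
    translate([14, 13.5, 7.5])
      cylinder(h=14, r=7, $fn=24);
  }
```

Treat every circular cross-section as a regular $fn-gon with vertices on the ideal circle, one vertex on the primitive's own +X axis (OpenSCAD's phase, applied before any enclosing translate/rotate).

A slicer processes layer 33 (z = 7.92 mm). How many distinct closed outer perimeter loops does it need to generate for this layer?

2

At z = 7.92 mm: the cone contributes a regular 24-gon of circumradius 3.020 (interpolated between r1=5 and r2=2.5 at t=0.792); the r=7 cylinder at (14, 13.5) gives a regular 24-gon of circumradius 7 (constant along its height); Combining (union): the 2 present regions are separate (no shared area or edge), so areas and boundary lengths simply add and each stays a separate island — 2 connected regions; (rotated 50° about Z; rotation is an isometry so areas/perimeters/island counts are preserved). The result has 2 disconnected regions.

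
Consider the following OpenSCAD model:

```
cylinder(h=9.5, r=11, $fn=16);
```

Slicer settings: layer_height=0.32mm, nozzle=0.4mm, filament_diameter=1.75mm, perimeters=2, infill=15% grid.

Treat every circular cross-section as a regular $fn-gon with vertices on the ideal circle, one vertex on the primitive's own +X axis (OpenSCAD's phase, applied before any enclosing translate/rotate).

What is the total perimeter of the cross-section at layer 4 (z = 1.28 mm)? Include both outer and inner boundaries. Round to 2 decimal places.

At z = 1.28 mm: the r=11 cylinder contributes a regular 16-gon of circumradius 11 (perimeter = 2·16·11.000·sin(180°/16) = 68.67 mm). Overall, the cross-section is a single solid region. Total boundary length (outer) = 68.67 mm.

68.67 mm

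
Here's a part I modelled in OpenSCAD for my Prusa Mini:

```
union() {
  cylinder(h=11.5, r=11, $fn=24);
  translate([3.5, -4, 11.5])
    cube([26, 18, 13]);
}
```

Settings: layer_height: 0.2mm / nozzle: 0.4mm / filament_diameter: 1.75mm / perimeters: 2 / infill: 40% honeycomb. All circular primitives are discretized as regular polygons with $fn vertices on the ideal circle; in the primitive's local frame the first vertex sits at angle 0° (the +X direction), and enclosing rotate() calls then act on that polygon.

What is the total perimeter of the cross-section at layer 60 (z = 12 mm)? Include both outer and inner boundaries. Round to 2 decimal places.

At z = 12 mm: the cylinder does not reach this height (z outside [0, 11.5]); the 26×18 cube at (3.5, -4) contributes its full rectangle (perimeter 88.00 mm); Merging all regions: only the 26×18 cube at (3.5, -4) is present, so the union is just that shape — boundary = 88.00 mm. Overall, the cross-section is a single solid region. Total boundary length (outer) = 88.00 mm.

88.00 mm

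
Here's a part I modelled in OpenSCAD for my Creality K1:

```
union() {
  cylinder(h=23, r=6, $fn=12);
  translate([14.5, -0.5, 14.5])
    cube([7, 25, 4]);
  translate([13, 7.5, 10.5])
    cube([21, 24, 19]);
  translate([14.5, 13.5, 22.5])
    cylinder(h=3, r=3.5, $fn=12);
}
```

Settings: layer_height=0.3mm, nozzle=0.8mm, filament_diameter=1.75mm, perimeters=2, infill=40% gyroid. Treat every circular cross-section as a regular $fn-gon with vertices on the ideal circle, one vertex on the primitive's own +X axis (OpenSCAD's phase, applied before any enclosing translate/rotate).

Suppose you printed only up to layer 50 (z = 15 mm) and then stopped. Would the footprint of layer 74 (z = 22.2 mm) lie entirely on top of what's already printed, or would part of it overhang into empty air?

entirely on top

Compare the two slices. At z = 15: the r=6 cylinder gives a regular 12-gon of circumradius 6 (constant along its height) (area = (12/2)·6.000²·sin(360°/12) = 108.00 mm²); the cube at (14.5, -0.5) is present — its section is the full 7×25 rectangle (area 175.00 mm²); the cube at (13, 7.5) is present — its section is the full 21×24 rectangle (area 504.00 mm²); the cylinder at (14.5, 13.5) is not intersected at this z (z outside [22.5, 25.5]); Combining (union): the regions partially overlap — summed areas 787.00 mm² minus the doubly-counted overlap 119.00 mm² gives 668.00 mm² — area = 668.00 mm². At z = 22.2: the r=6 cylinder contributes a regular 12-gon of circumradius 6 (area = (12/2)·6.000²·sin(360°/12) = 108.00 mm²); the cube at (14.5, -0.5) is absent (z outside [14.5, 18.5]); the cube at (13, 7.5) (footprint 21×24) is included at this height (area 504.00 mm²); the cylinder at (14.5, 13.5) does not reach this height (z outside [22.5, 25.5]); Combining (union): the 2 present regions are separate (no shared area or edge), so areas and boundary lengths simply add and each stays a separate island — area = 612.00 mm². Checking containment: the cross-section at z = 22.2 is a subset of the cross-section at z = 15.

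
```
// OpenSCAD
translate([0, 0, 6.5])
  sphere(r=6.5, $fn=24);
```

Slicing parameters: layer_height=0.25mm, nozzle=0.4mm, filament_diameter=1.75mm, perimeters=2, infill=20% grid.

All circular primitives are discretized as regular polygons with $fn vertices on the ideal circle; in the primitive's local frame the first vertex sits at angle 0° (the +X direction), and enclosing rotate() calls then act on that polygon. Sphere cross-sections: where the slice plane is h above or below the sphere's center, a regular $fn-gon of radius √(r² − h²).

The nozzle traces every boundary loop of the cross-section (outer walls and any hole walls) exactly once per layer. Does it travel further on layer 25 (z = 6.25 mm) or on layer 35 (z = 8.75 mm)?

Layer 25 (z = 6.25): the sphere: section is a regular 24-gon, circumradius = √(r²−h²) = √(6.5²−0.25²) = 6.495 (perimeter = 2·24·6.495·sin(180°/24) = 40.69 mm). So its perimeter = 40.69 mm. Layer 35 (z = 8.75): the sphere: section is a regular 24-gon, circumradius = √(r²−h²) = √(6.5²−2.25²) = 6.098 (perimeter = 2·24·6.098·sin(180°/24) = 38.21 mm). So its perimeter = 38.21 mm. Layer 25 is larger (40.69 vs 38.21 mm).

layer 25 (z = 6.25 mm)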